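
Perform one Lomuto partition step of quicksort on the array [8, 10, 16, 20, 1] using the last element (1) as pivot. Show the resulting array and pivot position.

Lomuto partition with pivot = 1:

Initial array: [8, 10, 16, 20, 1]

arr[0]=8 > 1: no swap
arr[1]=10 > 1: no swap
arr[2]=16 > 1: no swap
arr[3]=20 > 1: no swap

Place pivot at position 0: [1, 10, 16, 20, 8]
Pivot position: 0

After partitioning with pivot 1, the array becomes [1, 10, 16, 20, 8]. The pivot is placed at index 0. All elements to the left of the pivot are <= 1, and all elements to the right are > 1.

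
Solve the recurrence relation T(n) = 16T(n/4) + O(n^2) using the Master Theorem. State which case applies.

Master Theorem for T(n) = 16T(n/4) + O(n^2):

a = 16, b = 4, c = 2
log_b(a) = log_4(16) = 2.0000

Case 2: c = 2 = log_4(16) = 2.0000
T(n) = O(n^2 log n) = O(n^2 log n)

For T(n) = 16T(n/4) + O(n^2): log_4(16) = 2.0000. This is Case 2 of the Master Theorem (c = log_b(a), equal work at all levels), giving O(n^2 log n).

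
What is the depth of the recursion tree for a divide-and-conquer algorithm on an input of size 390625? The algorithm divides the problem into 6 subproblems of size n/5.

For divide and conquer with division factor 5:

Problem sizes at each level:
Level 0: 390625
Level 1: 78125
Level 2: 15625
Level 3: 3125
Level 4: 625
Level 5: 125
Level 6: 25
Level 7: 5
Level 8: 1

The root is level 0 and the size-1 base case is level 8 (the tree spans levels 0 through 8, i.e. 9 levels counting the root), so the depth is the number of divisions: log_5(390625) = 8

The recursion tree depth is log_5(390625) = 8. At each level, the problem size is divided by 5, so it takes 8 divisions to reduce to a base case of size 1. The algorithm makes 6 recursive calls at each level.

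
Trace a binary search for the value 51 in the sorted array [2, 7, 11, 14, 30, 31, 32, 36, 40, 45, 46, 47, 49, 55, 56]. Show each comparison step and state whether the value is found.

Binary search for 51 in [2, 7, 11, 14, 30, 31, 32, 36, 40, 45, 46, 47, 49, 55, 56]:

lo=0, hi=14, mid=7, arr[mid]=36 -> 36 < 51, search right half
lo=8, hi=14, mid=11, arr[mid]=47 -> 47 < 51, search right half
lo=12, hi=14, mid=13, arr[mid]=55 -> 55 > 51, search left half
lo=12, hi=12, mid=12, arr[mid]=49 -> 49 < 51, search right half
lo=13 > hi=12, target 51 not found

Binary search determines that 51 is not in the array after 4 comparisons. The search space was exhausted without finding the target.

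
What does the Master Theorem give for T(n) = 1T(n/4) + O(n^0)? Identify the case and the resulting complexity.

Master Theorem for T(n) = 1T(n/4) + O(n^0):

a = 1, b = 4, c = 0
log_b(a) = log_4(1) = 0.0000

Case 2: c = 0 = log_4(1) = 0.0000
T(n) = O(n^0 log n) = O(log n)

For T(n) = 1T(n/4) + O(n^0): log_4(1) = 0.0000. This is Case 2 of the Master Theorem (c = log_b(a), equal work at all levels), giving O(log n).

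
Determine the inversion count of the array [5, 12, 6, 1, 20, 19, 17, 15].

Finding inversions in [5, 12, 6, 1, 20, 19, 17, 15]:

(0, 3): arr[0]=5 > arr[3]=1
(1, 2): arr[1]=12 > arr[2]=6
(1, 3): arr[1]=12 > arr[3]=1
(2, 3): arr[2]=6 > arr[3]=1
(4, 5): arr[4]=20 > arr[5]=19
(4, 6): arr[4]=20 > arr[6]=17
(4, 7): arr[4]=20 > arr[7]=15
(5, 6): arr[5]=19 > arr[6]=17
(5, 7): arr[5]=19 > arr[7]=15
(6, 7): arr[6]=17 > arr[7]=15

Total inversions: 10

The array has 10 inversion(s): (0,3), (1,2), (1,3), (2,3), (4,5), (4,6), (4,7), (5,6), (5,7), (6,7). Each pair (i,j) satisfies i < j and arr[i] > arr[j].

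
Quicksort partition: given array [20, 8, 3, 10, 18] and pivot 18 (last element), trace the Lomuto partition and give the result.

Lomuto partition with pivot = 18:

Initial array: [20, 8, 3, 10, 18]

arr[0]=20 > 18: no swap
arr[1]=8 <= 18: swap with position 0, array becomes [8, 20, 3, 10, 18]
arr[2]=3 <= 18: swap with position 1, array becomes [8, 3, 20, 10, 18]
arr[3]=10 <= 18: swap with position 2, array becomes [8, 3, 10, 20, 18]

Place pivot at position 3: [8, 3, 10, 18, 20]
Pivot position: 3

After partitioning with pivot 18, the array becomes [8, 3, 10, 18, 20]. The pivot is placed at index 3. All elements to the left of the pivot are <= 18, and all elements to the right are > 18.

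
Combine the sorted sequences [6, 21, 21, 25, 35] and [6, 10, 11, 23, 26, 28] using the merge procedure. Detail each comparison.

Merging process:

Compare 6 vs 6: take 6 from left. Merged: [6]
Compare 21 vs 6: take 6 from right. Merged: [6, 6]
Compare 21 vs 10: take 10 from right. Merged: [6, 6, 10]
Compare 21 vs 11: take 11 from right. Merged: [6, 6, 10, 11]
Compare 21 vs 23: take 21 from left. Merged: [6, 6, 10, 11, 21]
Compare 21 vs 23: take 21 from left. Merged: [6, 6, 10, 11, 21, 21]
Compare 25 vs 23: take 23 from right. Merged: [6, 6, 10, 11, 21, 21, 23]
Compare 25 vs 26: take 25 from left. Merged: [6, 6, 10, 11, 21, 21, 23, 25]
Compare 35 vs 26: take 26 from right. Merged: [6, 6, 10, 11, 21, 21, 23, 25, 26]
Compare 35 vs 28: take 28 from right. Merged: [6, 6, 10, 11, 21, 21, 23, 25, 26, 28]
Append remaining from left: [35]. Merged: [6, 6, 10, 11, 21, 21, 23, 25, 26, 28, 35]

Final merged array: [6, 6, 10, 11, 21, 21, 23, 25, 26, 28, 35]
Total comparisons: 10

The merged array is [6, 6, 10, 11, 21, 21, 23, 25, 26, 28, 35], requiring 10 comparisons. The merge step runs in O(n) time where n is the total number of elements.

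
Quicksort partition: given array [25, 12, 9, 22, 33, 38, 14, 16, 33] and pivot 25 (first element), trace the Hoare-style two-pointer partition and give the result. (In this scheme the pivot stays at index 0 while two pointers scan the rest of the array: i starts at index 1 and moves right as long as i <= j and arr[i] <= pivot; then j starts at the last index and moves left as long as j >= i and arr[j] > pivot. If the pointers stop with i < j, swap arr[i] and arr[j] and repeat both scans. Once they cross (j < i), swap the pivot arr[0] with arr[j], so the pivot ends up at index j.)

Hoare-style two-pointer partition with pivot = 25:

Initial array: [25, 12, 9, 22, 33, 38, 14, 16, 33]

Pointers start at i = 1, j = 8.
i stops at index 4 (arr[4]=33 > 25), j stops at index 7 (arr[7]=16 <= 25): swap arr[4] and arr[7], array becomes [25, 12, 9, 22, 16, 38, 14, 33, 33]
i stops at index 5 (arr[5]=38 > 25), j stops at index 6 (arr[6]=14 <= 25): swap arr[5] and arr[6], array becomes [25, 12, 9, 22, 16, 14, 38, 33, 33]
i ends at 6, j ends at 5: the pointers have crossed (j < i), so scanning stops.

Swap pivot arr[0] with arr[5] to place pivot at position 5: [14, 12, 9, 22, 16, 25, 38, 33, 33]
Pivot position: 5

After partitioning with pivot 25, the array becomes [14, 12, 9, 22, 16, 25, 38, 33, 33]. The pivot is placed at index 5. All elements to the left of the pivot are <= 25, and all elements to the right are > 25.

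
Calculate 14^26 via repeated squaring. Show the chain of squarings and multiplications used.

Computing 14^26 by squaring (build up from 14^1; each line after the first costs one multiplication):

14^1 = 14
14^2 = (14^1)^2 = 14^2 = 196
14^3 = 14 * 14^2 = 14 * 196 = 2744
14^6 = (14^3)^2 = 2744^2 = 7529536
14^12 = (14^6)^2 = 7529536^2 = 56693912375296
14^13 = 14 * 14^12 = 14 * 56693912375296 = 793714773254144
14^26 = (14^13)^2 = 793714773254144^2 = 629983141281877223603213172736

Result: 629983141281877223603213172736
Multiplications needed: 6 (6 lines after 14^1)

14^26 = 629983141281877223603213172736. Using exponentiation by squaring, this requires 6 multiplications. The key idea: if the exponent is even, square the half-power; if odd, multiply by the base once.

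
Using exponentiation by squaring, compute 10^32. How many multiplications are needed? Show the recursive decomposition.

Computing 10^32 by squaring (build up from 10^1; each line after the first costs one multiplication):

10^1 = 10
10^2 = (10^1)^2 = 10^2 = 100
10^4 = (10^2)^2 = 100^2 = 10000
10^8 = (10^4)^2 = 10000^2 = 100000000
10^16 = (10^8)^2 = 100000000^2 = 10000000000000000
10^32 = (10^16)^2 = 10000000000000000^2 = 100000000000000000000000000000000

Result: 100000000000000000000000000000000
Multiplications needed: 5 (5 lines after 10^1)

10^32 = 100000000000000000000000000000000. Using exponentiation by squaring, this requires 5 multiplications. The key idea: if the exponent is even, square the half-power; if odd, multiply by the base once.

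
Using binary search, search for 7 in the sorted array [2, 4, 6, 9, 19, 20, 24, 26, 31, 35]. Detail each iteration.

Binary search for 7 in [2, 4, 6, 9, 19, 20, 24, 26, 31, 35]:

lo=0, hi=9, mid=4, arr[mid]=19 -> 19 > 7, search left half
lo=0, hi=3, mid=1, arr[mid]=4 -> 4 < 7, search right half
lo=2, hi=3, mid=2, arr[mid]=6 -> 6 < 7, search right half
lo=3, hi=3, mid=3, arr[mid]=9 -> 9 > 7, search left half
lo=3 > hi=2, target 7 not found

Binary search determines that 7 is not in the array after 4 comparisons. The search space was exhausted without finding the target.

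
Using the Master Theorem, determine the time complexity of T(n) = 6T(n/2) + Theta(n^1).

Master Theorem for T(n) = 6T(n/2) + O(n^1):

a = 6, b = 2, c = 1
log_b(a) = log_2(6) = 2.5850

Case 1: c = 1 < log_2(6) = 2.5850
T(n) = O(n^(log_2 6))

For T(n) = 6T(n/2) + O(n^1): log_2(6) = 2.5850. This is Case 1 of the Master Theorem (c < log_b(a), work dominated by leaves), giving O(n^(log_2 6)).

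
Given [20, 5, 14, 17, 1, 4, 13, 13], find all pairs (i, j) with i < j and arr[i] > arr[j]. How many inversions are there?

Finding inversions in [20, 5, 14, 17, 1, 4, 13, 13]:

(0, 1): arr[0]=20 > arr[1]=5
(0, 2): arr[0]=20 > arr[2]=14
(0, 3): arr[0]=20 > arr[3]=17
(0, 4): arr[0]=20 > arr[4]=1
(0, 5): arr[0]=20 > arr[5]=4
(0, 6): arr[0]=20 > arr[6]=13
(0, 7): arr[0]=20 > arr[7]=13
(1, 4): arr[1]=5 > arr[4]=1
(1, 5): arr[1]=5 > arr[5]=4
(2, 4): arr[2]=14 > arr[4]=1
(2, 5): arr[2]=14 > arr[5]=4
(2, 6): arr[2]=14 > arr[6]=13
(2, 7): arr[2]=14 > arr[7]=13
(3, 4): arr[3]=17 > arr[4]=1
(3, 5): arr[3]=17 > arr[5]=4
(3, 6): arr[3]=17 > arr[6]=13
(3, 7): arr[3]=17 > arr[7]=13

Total inversions: 17

The array has 17 inversion(s): (0,1), (0,2), (0,3), (0,4), (0,5), (0,6), (0,7), (1,4), (1,5), (2,4), (2,5), (2,6), (2,7), (3,4), (3,5), (3,6), (3,7). Each pair (i,j) satisfies i < j and arr[i] > arr[j].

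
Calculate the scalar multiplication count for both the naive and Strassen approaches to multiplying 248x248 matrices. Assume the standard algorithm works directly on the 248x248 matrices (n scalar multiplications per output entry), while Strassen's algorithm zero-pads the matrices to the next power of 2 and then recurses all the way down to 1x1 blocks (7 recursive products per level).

Matrix multiplication for 248x248 matrices:

Strassen's algorithm requires power-of-2 dimensions. Pad 248x248 to 256x256 (next power of 2).

Standard algorithm: 248^3 = 15252992 multiplications
Strassen's algorithm: 7^(log2(256)) = 7^8 = 5764801 multiplications
Savings: 15252992 - 5764801 = 9488191 multiplications

Standard: 15252992 multiplications (248^3). Strassen: 5764801 multiplications (7^8, after padding to 256x256). Strassen reduces 8 recursive multiplications to 7 at each level.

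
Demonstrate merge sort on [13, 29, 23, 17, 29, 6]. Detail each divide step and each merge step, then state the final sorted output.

Merge sort trace:

Split: [13, 29, 23, 17, 29, 6] -> [13, 29, 23] and [17, 29, 6]
  Split: [13, 29, 23] -> [13] and [29, 23]
    Split: [29, 23] -> [29] and [23]
    Merge: [29] + [23] -> [23, 29]
  Merge: [13] + [23, 29] -> [13, 23, 29]
  Split: [17, 29, 6] -> [17] and [29, 6]
    Split: [29, 6] -> [29] and [6]
    Merge: [29] + [6] -> [6, 29]
  Merge: [17] + [6, 29] -> [6, 17, 29]
Merge: [13, 23, 29] + [6, 17, 29] -> [6, 13, 17, 23, 29, 29]

Final sorted array: [6, 13, 17, 23, 29, 29]

The merge sort proceeds by recursively splitting the array and merging sorted halves.
After all merges, the sorted array is [6, 13, 17, 23, 29, 29].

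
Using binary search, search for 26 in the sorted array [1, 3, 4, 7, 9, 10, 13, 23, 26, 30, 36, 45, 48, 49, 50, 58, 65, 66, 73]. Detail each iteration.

Binary search for 26 in [1, 3, 4, 7, 9, 10, 13, 23, 26, 30, 36, 45, 48, 49, 50, 58, 65, 66, 73]:

lo=0, hi=18, mid=9, arr[mid]=30 -> 30 > 26, search left half
lo=0, hi=8, mid=4, arr[mid]=9 -> 9 < 26, search right half
lo=5, hi=8, mid=6, arr[mid]=13 -> 13 < 26, search right half
lo=7, hi=8, mid=7, arr[mid]=23 -> 23 < 26, search right half
lo=8, hi=8, mid=8, arr[mid]=26 -> Found target at index 8!

Binary search finds 26 at index 8 after 5 comparisons. The search repeatedly halves the search space by comparing with the middle element.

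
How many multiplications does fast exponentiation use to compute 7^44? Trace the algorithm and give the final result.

Computing 7^44 by squaring (build up from 7^1; each line after the first costs one multiplication):

7^1 = 7
7^2 = (7^1)^2 = 7^2 = 49
7^4 = (7^2)^2 = 49^2 = 2401
7^5 = 7 * 7^4 = 7 * 2401 = 16807
7^10 = (7^5)^2 = 16807^2 = 282475249
7^11 = 7 * 7^10 = 7 * 282475249 = 1977326743
7^22 = (7^11)^2 = 1977326743^2 = 3909821048582988049
7^44 = (7^22)^2 = 3909821048582988049^2 = 15286700631942576193765185769276826401

Result: 15286700631942576193765185769276826401
Multiplications needed: 7 (7 lines after 7^1)

7^44 = 15286700631942576193765185769276826401. Using exponentiation by squaring, this requires 7 multiplications. The key idea: if the exponent is even, square the half-power; if odd, multiply by the base once.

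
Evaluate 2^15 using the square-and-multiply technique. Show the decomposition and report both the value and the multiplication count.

Computing 2^15 by squaring (build up from 2^1; each line after the first costs one multiplication):

2^1 = 2
2^2 = (2^1)^2 = 2^2 = 4
2^3 = 2 * 2^2 = 2 * 4 = 8
2^6 = (2^3)^2 = 8^2 = 64
2^7 = 2 * 2^6 = 2 * 64 = 128
2^14 = (2^7)^2 = 128^2 = 16384
2^15 = 2 * 2^14 = 2 * 16384 = 32768

Result: 32768
Multiplications needed: 6 (6 lines after 2^1)

2^15 = 32768. Using exponentiation by squaring, this requires 6 multiplications. The key idea: if the exponent is even, square the half-power; if odd, multiply by the base once.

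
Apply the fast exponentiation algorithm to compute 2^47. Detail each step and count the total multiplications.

Computing 2^47 by squaring (build up from 2^1; each line after the first costs one multiplication):

2^1 = 2
2^2 = (2^1)^2 = 2^2 = 4
2^4 = (2^2)^2 = 4^2 = 16
2^5 = 2 * 2^4 = 2 * 16 = 32
2^10 = (2^5)^2 = 32^2 = 1024
2^11 = 2 * 2^10 = 2 * 1024 = 2048
2^22 = (2^11)^2 = 2048^2 = 4194304
2^23 = 2 * 2^22 = 2 * 4194304 = 8388608
2^46 = (2^23)^2 = 8388608^2 = 70368744177664
2^47 = 2 * 2^46 = 2 * 70368744177664 = 140737488355328

Result: 140737488355328
Multiplications needed: 9 (9 lines after 2^1)

2^47 = 140737488355328. Using exponentiation by squaring, this requires 9 multiplications. The key idea: if the exponent is even, square the half-power; if odd, multiply by the base once.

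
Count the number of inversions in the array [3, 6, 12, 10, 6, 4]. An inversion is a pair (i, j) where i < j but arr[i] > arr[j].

Finding inversions in [3, 6, 12, 10, 6, 4]:

(1, 5): arr[1]=6 > arr[5]=4
(2, 3): arr[2]=12 > arr[3]=10
(2, 4): arr[2]=12 > arr[4]=6
(2, 5): arr[2]=12 > arr[5]=4
(3, 4): arr[3]=10 > arr[4]=6
(3, 5): arr[3]=10 > arr[5]=4
(4, 5): arr[4]=6 > arr[5]=4

Total inversions: 7

The array has 7 inversion(s): (1,5), (2,3), (2,4), (2,5), (3,4), (3,5), (4,5). Each pair (i,j) satisfies i < j and arr[i] > arr[j].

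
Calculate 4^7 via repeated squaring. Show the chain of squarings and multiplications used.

Computing 4^7 by squaring (build up from 4^1; each line after the first costs one multiplication):

4^1 = 4
4^2 = (4^1)^2 = 4^2 = 16
4^3 = 4 * 4^2 = 4 * 16 = 64
4^6 = (4^3)^2 = 64^2 = 4096
4^7 = 4 * 4^6 = 4 * 4096 = 16384

Result: 16384
Multiplications needed: 4 (4 lines after 4^1)

4^7 = 16384. Using exponentiation by squaring, this requires 4 multiplications. The key idea: if the exponent is even, square the half-power; if odd, multiply by the base once.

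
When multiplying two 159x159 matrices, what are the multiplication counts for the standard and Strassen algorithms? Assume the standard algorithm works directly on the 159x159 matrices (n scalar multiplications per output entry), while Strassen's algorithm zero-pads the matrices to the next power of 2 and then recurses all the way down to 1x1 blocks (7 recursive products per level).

Matrix multiplication for 159x159 matrices:

Strassen's algorithm requires power-of-2 dimensions. Pad 159x159 to 256x256 (next power of 2).

Standard algorithm: 159^3 = 4019679 multiplications
Strassen's algorithm: 7^(log2(256)) = 7^8 = 5764801 multiplications
Difference: 4019679 - 5764801 = -1745122 (Strassen uses MORE here due to padding overhead — for small or just-over-power-of-2 n, padding can outweigh the per-level savings)

Standard: 4019679 multiplications (159^3). Strassen: 5764801 multiplications (7^8, after padding to 256x256). Strassen reduces 8 recursive multiplications to 7 at each level.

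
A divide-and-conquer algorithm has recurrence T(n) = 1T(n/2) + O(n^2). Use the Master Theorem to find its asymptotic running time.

Master Theorem for T(n) = 1T(n/2) + O(n^2):

a = 1, b = 2, c = 2
log_b(a) = log_2(1) = 0.0000

Case 3: c = 2 > log_2(1) = 0.0000
T(n) = O(n^2) = O(n^2)

For T(n) = 1T(n/2) + O(n^2): log_2(1) = 0.0000. This is Case 3 of the Master Theorem (c > log_b(a), work dominated by root), giving O(n^2).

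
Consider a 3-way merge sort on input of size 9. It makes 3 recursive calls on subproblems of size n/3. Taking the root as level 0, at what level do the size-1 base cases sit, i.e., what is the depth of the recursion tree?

For divide and conquer with division factor 3:

Problem sizes at each level:
Level 0: 9
Level 1: 3
Level 2: 1

The root is level 0 and the size-1 base case is level 2 (the tree spans levels 0 through 2, i.e. 3 levels counting the root), so the depth is the number of divisions: log_3(9) = 2

The recursion tree depth is log_3(9) = 2. At each level, the problem size is divided by 3, so it takes 2 divisions to reduce to a base case of size 1. The algorithm makes 3 recursive calls at each level.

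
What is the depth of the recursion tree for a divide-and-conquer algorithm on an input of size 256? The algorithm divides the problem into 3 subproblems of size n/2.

For divide and conquer with division factor 2:

Problem sizes at each level:
Level 0: 256
Level 1: 128
Level 2: 64
Level 3: 32
Level 4: 16
Level 5: 8
Level 6: 4
Level 7: 2
Level 8: 1

The root is level 0 and the size-1 base case is level 8 (the tree spans levels 0 through 8, i.e. 9 levels counting the root), so the depth is the number of divisions: log_2(256) = 8

The recursion tree depth is log_2(256) = 8. At each level, the problem size is divided by 2, so it takes 8 divisions to reduce to a base case of size 1. The algorithm makes 3 recursive calls at each level.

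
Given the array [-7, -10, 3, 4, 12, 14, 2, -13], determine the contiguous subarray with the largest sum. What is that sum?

Using Kadane's algorithm on [-7, -10, 3, 4, 12, 14, 2, -13]:

Scanning through the array:
Position 1 (value -10): max_ending_here = -10, max_so_far = -7
Position 2 (value 3): max_ending_here = 3, max_so_far = 3
Position 3 (value 4): max_ending_here = 7, max_so_far = 7
Position 4 (value 12): max_ending_here = 19, max_so_far = 19
Position 5 (value 14): max_ending_here = 33, max_so_far = 33
Position 6 (value 2): max_ending_here = 35, max_so_far = 35
Position 7 (value -13): max_ending_here = 22, max_so_far = 35

Maximum subarray: [3, 4, 12, 14, 2]
Maximum sum: 35

The maximum subarray is [3, 4, 12, 14, 2] with sum 35. This subarray runs from index 2 to index 6.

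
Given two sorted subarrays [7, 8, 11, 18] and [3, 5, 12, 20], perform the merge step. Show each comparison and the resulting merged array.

Merging process:

Compare 7 vs 3: take 3 from right. Merged: [3]
Compare 7 vs 5: take 5 from right. Merged: [3, 5]
Compare 7 vs 12: take 7 from left. Merged: [3, 5, 7]
Compare 8 vs 12: take 8 from left. Merged: [3, 5, 7, 8]
Compare 11 vs 12: take 11 from left. Merged: [3, 5, 7, 8, 11]
Compare 18 vs 12: take 12 from right. Merged: [3, 5, 7, 8, 11, 12]
Compare 18 vs 20: take 18 from left. Merged: [3, 5, 7, 8, 11, 12, 18]
Append remaining from right: [20]. Merged: [3, 5, 7, 8, 11, 12, 18, 20]

Final merged array: [3, 5, 7, 8, 11, 12, 18, 20]
Total comparisons: 7

The merged array is [3, 5, 7, 8, 11, 12, 18, 20], requiring 7 comparisons. The merge step runs in O(n) time where n is the total number of elements.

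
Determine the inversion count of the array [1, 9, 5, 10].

Finding inversions in [1, 9, 5, 10]:

(1, 2): arr[1]=9 > arr[2]=5

Total inversions: 1

The array has 1 inversion(s): (1,2). Each pair (i,j) satisfies i < j and arr[i] > arr[j].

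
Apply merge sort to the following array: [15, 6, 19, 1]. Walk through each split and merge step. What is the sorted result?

Merge sort trace:

Split: [15, 6, 19, 1] -> [15, 6] and [19, 1]
  Split: [15, 6] -> [15] and [6]
  Merge: [15] + [6] -> [6, 15]
  Split: [19, 1] -> [19] and [1]
  Merge: [19] + [1] -> [1, 19]
Merge: [6, 15] + [1, 19] -> [1, 6, 15, 19]

Final sorted array: [1, 6, 15, 19]

The merge sort proceeds by recursively splitting the array and merging sorted halves.
After all merges, the sorted array is [1, 6, 15, 19].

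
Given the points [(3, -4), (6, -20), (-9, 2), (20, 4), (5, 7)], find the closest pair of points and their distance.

Computing all pairwise distances among 5 points:

d((3, -4), (6, -20)) = 16.2788
d((3, -4), (-9, 2)) = 13.4164
d((3, -4), (20, 4)) = 18.7883
d((3, -4), (5, 7)) = 11.1803 <-- minimum
d((6, -20), (-9, 2)) = 26.6271
d((6, -20), (20, 4)) = 27.7849
d((6, -20), (5, 7)) = 27.0185
d((-9, 2), (20, 4)) = 29.0689
d((-9, 2), (5, 7)) = 14.8661
d((20, 4), (5, 7)) = 15.2971

Closest pair: (3, -4) and (5, 7) with distance 11.1803

The closest pair is (3, -4) and (5, 7) with Euclidean distance 11.1803. For 5 points, brute-force pairwise comparison is shown above. For large n, the divide-and-conquer algorithm (sort by x, recurse on halves, check the dividing strip) achieves O(n log n).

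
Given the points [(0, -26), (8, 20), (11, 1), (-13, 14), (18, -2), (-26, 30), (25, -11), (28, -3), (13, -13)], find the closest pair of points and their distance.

Computing all pairwise distances among 9 points:

d((0, -26), (8, 20)) = 46.6905
d((0, -26), (11, 1)) = 29.1548
d((0, -26), (-13, 14)) = 42.0595
d((0, -26), (18, -2)) = 30.0
d((0, -26), (-26, 30)) = 61.7414
d((0, -26), (25, -11)) = 29.1548
d((0, -26), (28, -3)) = 36.2353
d((0, -26), (13, -13)) = 18.3848
d((8, 20), (11, 1)) = 19.2354
d((8, 20), (-13, 14)) = 21.8403
d((8, 20), (18, -2)) = 24.1661
d((8, 20), (-26, 30)) = 35.4401
d((8, 20), (25, -11)) = 35.3553
d((8, 20), (28, -3)) = 30.4795
d((8, 20), (13, -13)) = 33.3766
d((11, 1), (-13, 14)) = 27.2947
d((11, 1), (18, -2)) = 7.6158 <-- minimum
d((11, 1), (-26, 30)) = 47.0106
d((11, 1), (25, -11)) = 18.4391
d((11, 1), (28, -3)) = 17.4642
d((11, 1), (13, -13)) = 14.1421
d((-13, 14), (18, -2)) = 34.8855
d((-13, 14), (-26, 30)) = 20.6155
d((-13, 14), (25, -11)) = 45.4863
d((-13, 14), (28, -3)) = 44.3847
d((-13, 14), (13, -13)) = 37.4833
d((18, -2), (-26, 30)) = 54.4059
d((18, -2), (25, -11)) = 11.4018
d((18, -2), (28, -3)) = 10.0499
d((18, -2), (13, -13)) = 12.083
d((-26, 30), (25, -11)) = 65.437
d((-26, 30), (28, -3)) = 63.2851
d((-26, 30), (13, -13)) = 58.0517
d((25, -11), (28, -3)) = 8.544
d((25, -11), (13, -13)) = 12.1655
d((28, -3), (13, -13)) = 18.0278

Closest pair: (11, 1) and (18, -2) with distance 7.6158

The closest pair is (11, 1) and (18, -2) with Euclidean distance 7.6158. For 9 points, brute-force pairwise comparison is shown above. For large n, the divide-and-conquer algorithm (sort by x, recurse on halves, check the dividing strip) achieves O(n log n).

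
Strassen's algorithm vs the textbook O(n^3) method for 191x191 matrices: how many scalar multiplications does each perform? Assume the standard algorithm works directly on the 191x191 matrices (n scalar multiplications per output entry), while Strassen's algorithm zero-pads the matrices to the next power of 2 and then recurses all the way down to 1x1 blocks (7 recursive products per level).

Matrix multiplication for 191x191 matrices:

Strassen's algorithm requires power-of-2 dimensions. Pad 191x191 to 256x256 (next power of 2).

Standard algorithm: 191^3 = 6967871 multiplications
Strassen's algorithm: 7^(log2(256)) = 7^8 = 5764801 multiplications
Savings: 6967871 - 5764801 = 1203070 multiplications

Standard: 6967871 multiplications (191^3). Strassen: 5764801 multiplications (7^8, after padding to 256x256). Strassen reduces 8 recursive multiplications to 7 at each level.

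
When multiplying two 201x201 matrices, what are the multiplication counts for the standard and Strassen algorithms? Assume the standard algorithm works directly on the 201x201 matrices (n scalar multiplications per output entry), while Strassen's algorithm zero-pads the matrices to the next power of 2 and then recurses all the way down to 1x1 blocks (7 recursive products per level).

Matrix multiplication for 201x201 matrices:

Strassen's algorithm requires power-of-2 dimensions. Pad 201x201 to 256x256 (next power of 2).

Standard algorithm: 201^3 = 8120601 multiplications
Strassen's algorithm: 7^(log2(256)) = 7^8 = 5764801 multiplications
Savings: 8120601 - 5764801 = 2355800 multiplications

Standard: 8120601 multiplications (201^3). Strassen: 5764801 multiplications (7^8, after padding to 256x256). Strassen reduces 8 recursive multiplications to 7 at each level.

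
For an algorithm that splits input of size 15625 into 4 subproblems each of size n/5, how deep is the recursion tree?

For divide and conquer with division factor 5:

Problem sizes at each level:
Level 0: 15625
Level 1: 3125
Level 2: 625
Level 3: 125
Level 4: 25
Level 5: 5
Level 6: 1

The root is level 0 and the size-1 base case is level 6 (the tree spans levels 0 through 6, i.e. 7 levels counting the root), so the depth is the number of divisions: log_5(15625) = 6

The recursion tree depth is log_5(15625) = 6. At each level, the problem size is divided by 5, so it takes 6 divisions to reduce to a base case of size 1. The algorithm makes 4 recursive calls at each level.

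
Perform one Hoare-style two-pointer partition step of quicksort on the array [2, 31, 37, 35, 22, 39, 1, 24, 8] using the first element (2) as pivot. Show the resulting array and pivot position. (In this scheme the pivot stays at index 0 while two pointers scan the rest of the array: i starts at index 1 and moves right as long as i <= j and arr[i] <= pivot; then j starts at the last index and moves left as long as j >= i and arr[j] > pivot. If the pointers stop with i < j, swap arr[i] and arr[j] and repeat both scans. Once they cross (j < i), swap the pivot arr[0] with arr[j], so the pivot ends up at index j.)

Hoare-style two-pointer partition with pivot = 2:

Initial array: [2, 31, 37, 35, 22, 39, 1, 24, 8]

Pointers start at i = 1, j = 8.
i stops at index 1 (arr[1]=31 > 2), j stops at index 6 (arr[6]=1 <= 2): swap arr[1] and arr[6], array becomes [2, 1, 37, 35, 22, 39, 31, 24, 8]
i ends at 2, j ends at 1: the pointers have crossed (j < i), so scanning stops.

Swap pivot arr[0] with arr[1] to place pivot at position 1: [1, 2, 37, 35, 22, 39, 31, 24, 8]
Pivot position: 1

After partitioning with pivot 2, the array becomes [1, 2, 37, 35, 22, 39, 31, 24, 8]. The pivot is placed at index 1. All elements to the left of the pivot are <= 2, and all elements to the right are > 2.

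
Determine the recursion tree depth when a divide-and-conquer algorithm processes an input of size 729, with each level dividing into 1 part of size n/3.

For divide and conquer with division factor 3:

Problem sizes at each level:
Level 0: 729
Level 1: 243
Level 2: 81
Level 3: 27
Level 4: 9
Level 5: 3
Level 6: 1

The root is level 0 and the size-1 base case is level 6 (the tree spans levels 0 through 6, i.e. 7 levels counting the root), so the depth is the number of divisions: log_3(729) = 6

The recursion tree depth is log_3(729) = 6. At each level, the problem size is divided by 3, so it takes 6 divisions to reduce to a base case of size 1. The algorithm makes 1 recursive call at each level.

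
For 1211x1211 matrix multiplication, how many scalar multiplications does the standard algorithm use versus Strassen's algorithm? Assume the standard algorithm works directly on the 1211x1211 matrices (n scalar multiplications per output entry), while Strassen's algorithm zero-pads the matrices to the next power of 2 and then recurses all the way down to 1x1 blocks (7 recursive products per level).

Matrix multiplication for 1211x1211 matrices:

Strassen's algorithm requires power-of-2 dimensions. Pad 1211x1211 to 2048x2048 (next power of 2).

Standard algorithm: 1211^3 = 1775956931 multiplications
Strassen's algorithm: 7^(log2(2048)) = 7^11 = 1977326743 multiplications
Difference: 1775956931 - 1977326743 = -201369812 (Strassen uses MORE here due to padding overhead — for small or just-over-power-of-2 n, padding can outweigh the per-level savings)

Standard: 1775956931 multiplications (1211^3). Strassen: 1977326743 multiplications (7^11, after padding to 2048x2048). Strassen reduces 8 recursive multiplications to 7 at each level.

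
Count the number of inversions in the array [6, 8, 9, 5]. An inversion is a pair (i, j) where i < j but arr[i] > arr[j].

Finding inversions in [6, 8, 9, 5]:

(0, 3): arr[0]=6 > arr[3]=5
(1, 3): arr[1]=8 > arr[3]=5
(2, 3): arr[2]=9 > arr[3]=5

Total inversions: 3

The array has 3 inversion(s): (0,3), (1,3), (2,3). Each pair (i,j) satisfies i < j and arr[i] > arr[j].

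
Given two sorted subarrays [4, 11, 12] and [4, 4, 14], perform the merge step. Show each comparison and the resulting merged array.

Merging process:

Compare 4 vs 4: take 4 from left. Merged: [4]
Compare 11 vs 4: take 4 from right. Merged: [4, 4]
Compare 11 vs 4: take 4 from right. Merged: [4, 4, 4]
Compare 11 vs 14: take 11 from left. Merged: [4, 4, 4, 11]
Compare 12 vs 14: take 12 from left. Merged: [4, 4, 4, 11, 12]
Append remaining from right: [14]. Merged: [4, 4, 4, 11, 12, 14]

Final merged array: [4, 4, 4, 11, 12, 14]
Total comparisons: 5

The merged array is [4, 4, 4, 11, 12, 14], requiring 5 comparisons. The merge step runs in O(n) time where n is the total number of elements.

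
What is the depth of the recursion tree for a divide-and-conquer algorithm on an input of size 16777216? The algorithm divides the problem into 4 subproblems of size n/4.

For divide and conquer with division factor 4:

Problem sizes at each level:
Level 0: 16777216
Level 1: 4194304
Level 2: 1048576
Level 3: 262144
Level 4: 65536
Level 5: 16384
Level 6: 4096
Level 7: 1024
Level 8: 256
Level 9: 64
Level 10: 16
Level 11: 4
Level 12: 1

The root is level 0 and the size-1 base case is level 12 (the tree spans levels 0 through 12, i.e. 13 levels counting the root), so the depth is the number of divisions: log_4(16777216) = 12

The recursion tree depth is log_4(16777216) = 12. At each level, the problem size is divided by 4, so it takes 12 divisions to reduce to a base case of size 1. The algorithm makes 4 recursive calls at each level.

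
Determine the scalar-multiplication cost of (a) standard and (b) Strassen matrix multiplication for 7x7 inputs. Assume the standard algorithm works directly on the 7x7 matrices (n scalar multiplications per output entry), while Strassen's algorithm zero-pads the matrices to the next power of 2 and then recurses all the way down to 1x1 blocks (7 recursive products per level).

Matrix multiplication for 7x7 matrices:

Strassen's algorithm requires power-of-2 dimensions. Pad 7x7 to 8x8 (next power of 2).

Standard algorithm: 7^3 = 343 multiplications
Strassen's algorithm: 7^(log2(8)) = 7^3 = 343 multiplications
Savings: 343 - 343 = 0 multiplications

Standard: 343 multiplications (7^3). Strassen: 343 multiplications (7^3, after padding to 8x8). Strassen reduces 8 recursive multiplications to 7 at each level.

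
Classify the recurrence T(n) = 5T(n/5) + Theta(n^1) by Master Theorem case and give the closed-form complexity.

Master Theorem for T(n) = 5T(n/5) + O(n^1):

a = 5, b = 5, c = 1
log_b(a) = log_5(5) = 1.0000

Case 2: c = 1 = log_5(5) = 1.0000
T(n) = O(n^1 log n) = O(n log n)

For T(n) = 5T(n/5) + O(n^1): log_5(5) = 1.0000. This is Case 2 of the Master Theorem (c = log_b(a), equal work at all levels), giving O(n log n).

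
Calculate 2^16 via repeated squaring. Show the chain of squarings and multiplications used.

Computing 2^16 by squaring (build up from 2^1; each line after the first costs one multiplication):

2^1 = 2
2^2 = (2^1)^2 = 2^2 = 4
2^4 = (2^2)^2 = 4^2 = 16
2^8 = (2^4)^2 = 16^2 = 256
2^16 = (2^8)^2 = 256^2 = 65536

Result: 65536
Multiplications needed: 4 (4 lines after 2^1)

2^16 = 65536. Using exponentiation by squaring, this requires 4 multiplications. The key idea: if the exponent is even, square the half-power; if odd, multiply by the base once.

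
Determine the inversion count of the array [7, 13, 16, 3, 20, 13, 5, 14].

Finding inversions in [7, 13, 16, 3, 20, 13, 5, 14]:

(0, 3): arr[0]=7 > arr[3]=3
(0, 6): arr[0]=7 > arr[6]=5
(1, 3): arr[1]=13 > arr[3]=3
(1, 6): arr[1]=13 > arr[6]=5
(2, 3): arr[2]=16 > arr[3]=3
(2, 5): arr[2]=16 > arr[5]=13
(2, 6): arr[2]=16 > arr[6]=5
(2, 7): arr[2]=16 > arr[7]=14
(4, 5): arr[4]=20 > arr[5]=13
(4, 6): arr[4]=20 > arr[6]=5
(4, 7): arr[4]=20 > arr[7]=14
(5, 6): arr[5]=13 > arr[6]=5

Total inversions: 12

The array has 12 inversion(s): (0,3), (0,6), (1,3), (1,6), (2,3), (2,5), (2,6), (2,7), (4,5), (4,6), (4,7), (5,6). Each pair (i,j) satisfies i < j and arr[i] > arr[j].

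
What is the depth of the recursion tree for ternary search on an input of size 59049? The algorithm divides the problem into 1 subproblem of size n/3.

For divide and conquer with division factor 3:

Problem sizes at each level:
Level 0: 59049
Level 1: 19683
Level 2: 6561
Level 3: 2187
Level 4: 729
Level 5: 243
Level 6: 81
Level 7: 27
Level 8: 9
Level 9: 3
Level 10: 1

The root is level 0 and the size-1 base case is level 10 (the tree spans levels 0 through 10, i.e. 11 levels counting the root), so the depth is the number of divisions: log_3(59049) = 10

The recursion tree depth is log_3(59049) = 10. At each level, the problem size is divided by 3, so it takes 10 divisions to reduce to a base case of size 1. The algorithm makes 1 recursive call at each level.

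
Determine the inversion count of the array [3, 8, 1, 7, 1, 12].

Finding inversions in [3, 8, 1, 7, 1, 12]:

(0, 2): arr[0]=3 > arr[2]=1
(0, 4): arr[0]=3 > arr[4]=1
(1, 2): arr[1]=8 > arr[2]=1
(1, 3): arr[1]=8 > arr[3]=7
(1, 4): arr[1]=8 > arr[4]=1
(3, 4): arr[3]=7 > arr[4]=1

Total inversions: 6

The array has 6 inversion(s): (0,2), (0,4), (1,2), (1,3), (1,4), (3,4). Each pair (i,j) satisfies i < j and arr[i] > arr[j].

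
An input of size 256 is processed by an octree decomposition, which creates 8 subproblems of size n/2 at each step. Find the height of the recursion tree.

For divide and conquer with division factor 2:

Problem sizes at each level:
Level 0: 256
Level 1: 128
Level 2: 64
Level 3: 32
Level 4: 16
Level 5: 8
Level 6: 4
Level 7: 2
Level 8: 1

The root is level 0 and the size-1 base case is level 8 (the tree spans levels 0 through 8, i.e. 9 levels counting the root), so the depth is the number of divisions: log_2(256) = 8

The recursion tree depth is log_2(256) = 8. At each level, the problem size is divided by 2, so it takes 8 divisions to reduce to a base case of size 1. The algorithm makes 8 recursive calls at each level.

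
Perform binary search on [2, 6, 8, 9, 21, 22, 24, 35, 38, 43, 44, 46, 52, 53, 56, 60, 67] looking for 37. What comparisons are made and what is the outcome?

Binary search for 37 in [2, 6, 8, 9, 21, 22, 24, 35, 38, 43, 44, 46, 52, 53, 56, 60, 67]:

lo=0, hi=16, mid=8, arr[mid]=38 -> 38 > 37, search left half
lo=0, hi=7, mid=3, arr[mid]=9 -> 9 < 37, search right half
lo=4, hi=7, mid=5, arr[mid]=22 -> 22 < 37, search right half
lo=6, hi=7, mid=6, arr[mid]=24 -> 24 < 37, search right half
lo=7, hi=7, mid=7, arr[mid]=35 -> 35 < 37, search right half
lo=8 > hi=7, target 37 not found

Binary search determines that 37 is not in the array after 5 comparisons. The search space was exhausted without finding the target.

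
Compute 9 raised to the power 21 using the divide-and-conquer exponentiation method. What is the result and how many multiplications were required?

Computing 9^21 by squaring (build up from 9^1; each line after the first costs one multiplication):

9^1 = 9
9^2 = (9^1)^2 = 9^2 = 81
9^4 = (9^2)^2 = 81^2 = 6561
9^5 = 9 * 9^4 = 9 * 6561 = 59049
9^10 = (9^5)^2 = 59049^2 = 3486784401
9^20 = (9^10)^2 = 3486784401^2 = 12157665459056928801
9^21 = 9 * 9^20 = 9 * 12157665459056928801 = 109418989131512359209

Result: 109418989131512359209
Multiplications needed: 6 (6 lines after 9^1)

9^21 = 109418989131512359209. Using exponentiation by squaring, this requires 6 multiplications. The key idea: if the exponent is even, square the half-power; if odd, multiply by the base once.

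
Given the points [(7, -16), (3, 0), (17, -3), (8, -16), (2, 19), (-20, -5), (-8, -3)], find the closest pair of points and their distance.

Computing all pairwise distances among 7 points:

d((7, -16), (3, 0)) = 16.4924
d((7, -16), (17, -3)) = 16.4012
d((7, -16), (8, -16)) = 1.0 <-- minimum
d((7, -16), (2, 19)) = 35.3553
d((7, -16), (-20, -5)) = 29.1548
d((7, -16), (-8, -3)) = 19.8494
d((3, 0), (17, -3)) = 14.3178
d((3, 0), (8, -16)) = 16.7631
d((3, 0), (2, 19)) = 19.0263
d((3, 0), (-20, -5)) = 23.5372
d((3, 0), (-8, -3)) = 11.4018
d((17, -3), (8, -16)) = 15.8114
d((17, -3), (2, 19)) = 26.6271
d((17, -3), (-20, -5)) = 37.054
d((17, -3), (-8, -3)) = 25.0
d((8, -16), (2, 19)) = 35.5106
d((8, -16), (-20, -5)) = 30.0832
d((8, -16), (-8, -3)) = 20.6155
d((2, 19), (-20, -5)) = 32.5576
d((2, 19), (-8, -3)) = 24.1661
d((-20, -5), (-8, -3)) = 12.1655

Closest pair: (7, -16) and (8, -16) with distance 1.0

The closest pair is (7, -16) and (8, -16) with Euclidean distance 1.0. For 7 points, brute-force pairwise comparison is shown above. For large n, the divide-and-conquer algorithm (sort by x, recurse on halves, check the dividing strip) achieves O(n log n).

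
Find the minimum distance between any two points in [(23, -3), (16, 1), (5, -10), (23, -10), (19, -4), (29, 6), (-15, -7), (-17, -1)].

Computing all pairwise distances among 8 points:

d((23, -3), (16, 1)) = 8.0623
d((23, -3), (5, -10)) = 19.3132
d((23, -3), (23, -10)) = 7.0
d((23, -3), (19, -4)) = 4.1231 <-- minimum
d((23, -3), (29, 6)) = 10.8167
d((23, -3), (-15, -7)) = 38.2099
d((23, -3), (-17, -1)) = 40.05
d((16, 1), (5, -10)) = 15.5563
d((16, 1), (23, -10)) = 13.0384
d((16, 1), (19, -4)) = 5.831
d((16, 1), (29, 6)) = 13.9284
d((16, 1), (-15, -7)) = 32.0156
d((16, 1), (-17, -1)) = 33.0606
d((5, -10), (23, -10)) = 18.0
d((5, -10), (19, -4)) = 15.2315
d((5, -10), (29, 6)) = 28.8444
d((5, -10), (-15, -7)) = 20.2237
d((5, -10), (-17, -1)) = 23.7697
d((23, -10), (19, -4)) = 7.2111
d((23, -10), (29, 6)) = 17.088
d((23, -10), (-15, -7)) = 38.1182
d((23, -10), (-17, -1)) = 41.0
d((19, -4), (29, 6)) = 14.1421
d((19, -4), (-15, -7)) = 34.1321
d((19, -4), (-17, -1)) = 36.1248
d((29, 6), (-15, -7)) = 45.8803
d((29, 6), (-17, -1)) = 46.5296
d((-15, -7), (-17, -1)) = 6.3246

Closest pair: (23, -3) and (19, -4) with distance 4.1231

The closest pair is (23, -3) and (19, -4) with Euclidean distance 4.1231. For 8 points, brute-force pairwise comparison is shown above. For large n, the divide-and-conquer algorithm (sort by x, recurse on halves, check the dividing strip) achieves O(n log n).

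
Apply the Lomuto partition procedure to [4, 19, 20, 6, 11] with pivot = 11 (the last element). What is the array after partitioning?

Lomuto partition with pivot = 11:

Initial array: [4, 19, 20, 6, 11]

arr[0]=4 <= 11: swap with position 0, array becomes [4, 19, 20, 6, 11]
arr[1]=19 > 11: no swap
arr[2]=20 > 11: no swap
arr[3]=6 <= 11: swap with position 1, array becomes [4, 6, 20, 19, 11]

Place pivot at position 2: [4, 6, 11, 19, 20]
Pivot position: 2

After partitioning with pivot 11, the array becomes [4, 6, 11, 19, 20]. The pivot is placed at index 2. All elements to the left of the pivot are <= 11, and all elements to the right are > 11.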